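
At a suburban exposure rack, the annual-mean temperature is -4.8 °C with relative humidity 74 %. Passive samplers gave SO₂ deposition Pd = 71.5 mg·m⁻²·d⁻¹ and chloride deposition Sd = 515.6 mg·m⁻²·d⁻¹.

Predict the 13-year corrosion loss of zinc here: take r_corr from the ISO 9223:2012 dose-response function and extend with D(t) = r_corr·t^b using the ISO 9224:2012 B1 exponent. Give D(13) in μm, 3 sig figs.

D(13) = 17.6 μm

zinc: temperature factor f = +0.038·(-14.8) = -0.5624
  SO₂ term: 0.0129·71.5^0.44·exp(0.046·74-0.5624) = 1.447
  Sd branch = 0.0175·Sd^0.57·e^(0.008·RH+0.085·T) = 0.7395 μm/a
  r_corr = 1.447 + 0.7395 = 2.187 μm/a
Long-term exponent b (ISO 9224 Table 2, B1) = 0.813
  D(13) = 2.187 × 13^0.813 = 2.187 × 8.047 = 17.6 μm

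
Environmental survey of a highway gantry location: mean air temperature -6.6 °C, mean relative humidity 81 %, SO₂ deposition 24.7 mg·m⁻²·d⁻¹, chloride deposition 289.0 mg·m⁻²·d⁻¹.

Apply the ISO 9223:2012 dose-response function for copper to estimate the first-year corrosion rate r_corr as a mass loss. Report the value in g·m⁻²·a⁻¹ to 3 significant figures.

r_corr = 7.27 g·m⁻²·a⁻¹

copper: f(T) = +0.126·(T−10) [T≤10 °C] = -2.0916
  Pd branch = 0.0053·Pd^0.26·e^(0.059·RH+f) = 0.1793 μm/a
  Cl⁻ term: 0.01025·289.0^0.27·exp(0.036·81+0.049·-6.6) = 0.6326
  r_corr = 0.1793 + 0.6326 = 0.8119 μm/a
Convert to mass loss: 0.8119 μm/a × 8.96 g/cm³ = 7.274 g·m⁻²·a⁻¹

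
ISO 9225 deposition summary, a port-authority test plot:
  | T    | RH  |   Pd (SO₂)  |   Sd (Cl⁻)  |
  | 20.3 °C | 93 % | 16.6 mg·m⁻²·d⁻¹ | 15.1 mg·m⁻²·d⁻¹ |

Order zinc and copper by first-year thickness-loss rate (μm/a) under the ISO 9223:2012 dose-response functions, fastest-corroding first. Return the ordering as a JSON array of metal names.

zinc: f(T) = -0.071·(T−10) [T>10 °C] = -0.7313
  SO₂ term: 0.0129·16.6^0.44·exp(0.046·93-0.7313) = 1.541
  Cl⁻ term: 0.0175·15.1^0.57·exp(0.008·93+0.085·20.3) = 0.9717
  sum: 1.541 + 0.9717 → r_corr = 2.513 μm/a
copper: temperature factor f = -0.080·(10.3) = -0.8240
  SO₂ term: 0.0053·16.6^0.26·exp(0.059·93-0.8240) = 1.166
  Sd branch = 0.01025·Sd^0.27·e^(0.036·RH+0.049·T) = 1.641 μm/a
  sum: 1.166 + 1.641 → r_corr = 2.807 μm/a
Ordering by μm/a: copper (2.81) > zinc (2.51)

["copper", "zinc"]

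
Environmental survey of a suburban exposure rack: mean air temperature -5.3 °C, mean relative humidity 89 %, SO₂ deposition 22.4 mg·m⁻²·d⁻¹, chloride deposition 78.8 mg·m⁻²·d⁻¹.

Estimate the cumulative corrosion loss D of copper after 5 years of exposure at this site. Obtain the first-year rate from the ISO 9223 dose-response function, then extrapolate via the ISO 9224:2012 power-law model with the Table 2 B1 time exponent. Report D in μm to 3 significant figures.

copper: T≤10 °C ⇒ hinge +0.126·(-5.3−10) = -1.9278
  sulphur-dioxide contribution → 0.3301 μm/a
  chloride contribution → 0.6331 μm/a
  ⇒ r_corr(copper) = 0.9632 μm/a
ISO 9224: D(t) = r_corr · t^b with b = 0.667 (copper, B1)
  D(5) = 0.9632 × 5^0.667 = 0.9632 × 2.926 = 2.818 μm

D(5) = 2.82 μm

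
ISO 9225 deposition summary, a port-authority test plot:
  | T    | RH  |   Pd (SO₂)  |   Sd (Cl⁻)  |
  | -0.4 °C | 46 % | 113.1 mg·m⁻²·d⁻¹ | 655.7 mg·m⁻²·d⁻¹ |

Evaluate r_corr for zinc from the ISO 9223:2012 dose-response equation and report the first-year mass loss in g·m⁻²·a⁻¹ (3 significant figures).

r_corr = 11.2 g·m⁻²·a⁻¹

zinc: temperature factor f = +0.038·(-10.4) = -0.3952
  Pd branch = 0.0129·Pd^0.44·e^(0.046·RH+f) = 0.5774 μm/a
  Sd branch = 0.0175·Sd^0.57·e^(0.008·RH+0.085·T) = 0.9854 μm/a
  sum: 0.5774 + 0.9854 → r_corr = 1.563 μm/a
Convert to mass loss: 1.563 μm/a × 7.14 g/cm³ = 11.16 g·m⁻²·a⁻¹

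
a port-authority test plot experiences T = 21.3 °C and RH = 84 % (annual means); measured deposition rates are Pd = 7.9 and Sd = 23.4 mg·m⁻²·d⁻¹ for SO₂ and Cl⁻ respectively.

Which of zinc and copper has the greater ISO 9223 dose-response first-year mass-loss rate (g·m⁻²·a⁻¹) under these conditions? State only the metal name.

zinc: f(T) = -0.071·(T−10) [T>10 °C] = -0.8023
  Pd branch = 0.0129·Pd^0.44·e^(0.046·RH+f) = 0.6843 μm/a
  Sd branch = 0.0175·Sd^0.57·e^(0.008·RH+0.085·T) = 1.264 μm/a
  sum: 0.6843 + 1.264 → r_corr = 1.948 μm/a
  mass loss = 1.948 μm/a × 7.14 g/cm³ = 13.91 g·m⁻²·a⁻¹
copper: temperature factor f = -0.080·(11.3) = -0.9040
  Pd branch = 0.0053·Pd^0.26·e^(0.059·RH+f) = 0.5217 μm/a
  Cl⁻ term: 0.01025·23.4^0.27·exp(0.036·84+0.049·21.3) = 1.403
  r_corr = 0.5217 + 1.403 = 1.924 μm/a
  mass loss = 1.924 μm/a × 8.96 g/cm³ = 17.24 g·m⁻²·a⁻¹
Ordering by g·m⁻²·a⁻¹: copper (17.2) > zinc (13.9)

copper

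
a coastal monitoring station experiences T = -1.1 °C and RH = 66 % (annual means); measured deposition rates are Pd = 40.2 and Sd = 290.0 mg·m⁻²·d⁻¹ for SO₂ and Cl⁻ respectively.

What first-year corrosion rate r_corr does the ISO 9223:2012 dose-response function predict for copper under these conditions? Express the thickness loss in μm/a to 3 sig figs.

r_corr = 0.651 μm/a

copper: f(T) = +0.126·(T−10) [T≤10 °C] = -1.3986
  SO₂ term: 0.0053·40.2^0.26·exp(0.059·66-1.3986) = 0.1679
  Cl⁻ term: 0.01025·290.0^0.27·exp(0.036·66+0.049·-1.1) = 0.4831
  r_corr = 0.1679 + 0.4831 = 0.651 μm/a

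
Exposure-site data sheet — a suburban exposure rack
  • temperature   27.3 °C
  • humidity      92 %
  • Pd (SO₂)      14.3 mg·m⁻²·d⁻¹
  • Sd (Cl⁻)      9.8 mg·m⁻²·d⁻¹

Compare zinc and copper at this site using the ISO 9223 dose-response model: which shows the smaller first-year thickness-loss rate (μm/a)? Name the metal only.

zinc

zinc: temperature factor f = -0.071·(17.3) = -1.2283
  SO₂ term: 0.0129·14.3^0.44·exp(0.046·92-1.2283) = 0.8384
  Sd branch = 0.0175·Sd^0.57·e^(0.008·RH+0.085·T) = 1.366 μm/a
  r_corr = 0.8384 + 1.366 = 2.204 μm/a
copper: f(T) = -0.080·(T−10) [T>10 °C] = -1.3840
  Pd branch = 0.0053·Pd^0.26·e^(0.059·RH+f) = 0.6039 μm/a
  Sd branch = 0.01025·Sd^0.27·e^(0.036·RH+0.049·T) = 1.985 μm/a
  r_corr = 0.6039 + 1.985 = 2.589 μm/a
Ordering by μm/a: copper (2.59) > zinc (2.2)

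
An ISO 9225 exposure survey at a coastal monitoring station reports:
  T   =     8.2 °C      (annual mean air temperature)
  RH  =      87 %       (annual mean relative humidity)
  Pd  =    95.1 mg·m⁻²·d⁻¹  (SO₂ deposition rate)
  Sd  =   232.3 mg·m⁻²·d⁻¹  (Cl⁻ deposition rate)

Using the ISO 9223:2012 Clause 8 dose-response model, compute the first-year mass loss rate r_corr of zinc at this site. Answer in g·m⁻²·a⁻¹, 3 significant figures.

r_corr = 46.1 g·m⁻²·a⁻¹

zinc: f(T) = +0.038·(T−10) [T≤10 °C] = -0.0684
  Pd branch = 0.0129·Pd^0.44·e^(0.046·RH+f) = 4.89 μm/a
  Sd branch = 0.0175·Sd^0.57·e^(0.008·RH+0.085·T) = 1.573 μm/a
  r_corr = 4.89 + 1.573 = 6.463 μm/a
Convert to mass loss: 6.463 μm/a × 7.14 g/cm³ = 46.15 g·m⁻²·a⁻¹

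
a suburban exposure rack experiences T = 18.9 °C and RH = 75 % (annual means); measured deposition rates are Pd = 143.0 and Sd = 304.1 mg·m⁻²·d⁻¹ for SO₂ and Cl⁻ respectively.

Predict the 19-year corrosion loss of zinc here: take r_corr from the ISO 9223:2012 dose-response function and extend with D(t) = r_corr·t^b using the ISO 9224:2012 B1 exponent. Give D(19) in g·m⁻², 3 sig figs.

zinc: temperature factor f = -0.071·(8.9) = -0.6319
  sulphur-dioxide contribution → 1.918 μm/a
  chloride contribution → 4.136 μm/a
  total first-year rate 6.054 μm/a
ISO 9224: D(t) = r_corr · t^b with b = 0.813 (zinc, B1)
  D(19) = 6.054 × 19^0.813 = 6.054 × 10.96 = 66.33 μm
  Mass loss = 66.33 μm × 7.14 g/cm³ = 473.6 g·m⁻²

D(19) = 474 g·m⁻²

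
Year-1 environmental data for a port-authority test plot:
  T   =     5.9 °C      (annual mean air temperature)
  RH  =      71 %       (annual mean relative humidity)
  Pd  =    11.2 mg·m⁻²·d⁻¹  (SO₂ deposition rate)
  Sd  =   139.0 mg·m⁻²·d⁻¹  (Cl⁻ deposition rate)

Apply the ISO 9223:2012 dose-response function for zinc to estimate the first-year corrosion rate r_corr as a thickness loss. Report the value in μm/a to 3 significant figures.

r_corr = 1.69 μm/a

zinc: T≤10 °C ⇒ hinge +0.038·(5.9−10) = -0.1558
  Pd branch = 0.0129·Pd^0.44·e^(0.046·RH+f) = 0.8375 μm/a
  Sd branch = 0.0175·Sd^0.57·e^(0.008·RH+0.085·T) = 0.8492 μm/a
  r_corr = 0.8375 + 0.8492 = 1.687 μm/a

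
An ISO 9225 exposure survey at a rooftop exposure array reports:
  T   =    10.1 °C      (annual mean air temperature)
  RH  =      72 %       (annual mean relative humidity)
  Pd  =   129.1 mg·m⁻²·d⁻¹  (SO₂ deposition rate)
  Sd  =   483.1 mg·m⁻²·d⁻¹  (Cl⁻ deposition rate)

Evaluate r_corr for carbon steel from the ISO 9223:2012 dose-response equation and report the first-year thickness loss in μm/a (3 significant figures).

carbon steel: f(T) = -0.054·(T−10) [T>10 °C] = -0.0054
  Pd branch = 1.77·Pd^0.52·e^(0.02·RH+f) = 93.05 μm/a
  Cl⁻ term: 0.102·483.1^0.62·exp(0.033·72+0.04·10.1) = 75.87
  sum: 93.05 + 75.87 → r_corr = 168.9 μm/a

r_corr = 169 μm/a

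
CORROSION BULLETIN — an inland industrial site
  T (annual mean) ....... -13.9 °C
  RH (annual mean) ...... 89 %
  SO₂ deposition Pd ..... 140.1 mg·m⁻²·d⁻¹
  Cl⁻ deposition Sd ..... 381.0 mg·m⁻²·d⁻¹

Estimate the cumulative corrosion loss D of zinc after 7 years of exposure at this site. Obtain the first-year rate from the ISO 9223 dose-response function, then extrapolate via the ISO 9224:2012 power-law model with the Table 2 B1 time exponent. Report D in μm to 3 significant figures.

D(7) = 14.9 μm

zinc: T≤10 °C ⇒ hinge +0.038·(-13.9−10) = -0.9082
  Pd branch = 0.0129·Pd^0.44·e^(0.046·RH+f) = 2.745 μm/a
  Cl⁻ term: 0.0175·381.0^0.57·exp(0.008·89+0.085·-13.9) = 0.3238
  sum: 2.745 + 0.3238 → r_corr = 3.069 μm/a
Power-law: D(7) = r_corr · 7^0.813
  D(7) = 3.069 × 7^0.813 = 3.069 × 4.865 = 14.93 μm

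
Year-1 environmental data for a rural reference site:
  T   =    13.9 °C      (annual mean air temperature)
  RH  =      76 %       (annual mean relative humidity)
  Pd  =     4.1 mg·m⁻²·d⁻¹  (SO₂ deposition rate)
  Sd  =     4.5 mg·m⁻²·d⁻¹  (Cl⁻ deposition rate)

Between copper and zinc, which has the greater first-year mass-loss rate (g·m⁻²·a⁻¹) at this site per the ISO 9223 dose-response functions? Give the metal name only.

copper

copper: f(T) = -0.080·(T−10) [T>10 °C] = -0.3120
  SO₂ term: 0.0053·4.1^0.26·exp(0.059·76-0.3120) = 0.496
  Sd branch = 0.01025·Sd^0.27·e^(0.036·RH+0.049·T) = 0.4689 μm/a
  r_corr = 0.496 + 0.4689 = 0.9649 μm/a
  mass loss = 0.9649 μm/a × 8.96 g/cm³ = 8.646 g·m⁻²·a⁻¹
zinc: temperature factor f = -0.071·(3.9) = -0.2769
  SO₂ term: 0.0129·4.1^0.44·exp(0.046·76-0.2769) = 0.6001
  Cl⁻ term: 0.0175·4.5^0.57·exp(0.008·76+0.085·13.9) = 0.2469
  sum: 0.6001 + 0.2469 → r_corr = 0.847 μm/a
  mass loss = 0.847 μm/a × 7.14 g/cm³ = 6.048 g·m⁻²·a⁻¹
Ordering by g·m⁻²·a⁻¹: copper (8.65) > zinc (6.05)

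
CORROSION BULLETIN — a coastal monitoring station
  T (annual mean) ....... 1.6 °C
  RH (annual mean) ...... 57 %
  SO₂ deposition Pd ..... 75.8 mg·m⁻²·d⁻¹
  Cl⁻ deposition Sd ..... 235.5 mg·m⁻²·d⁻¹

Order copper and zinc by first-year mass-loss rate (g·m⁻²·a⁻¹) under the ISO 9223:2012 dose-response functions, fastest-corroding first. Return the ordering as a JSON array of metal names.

["zinc", "copper"]

copper: temperature factor f = +0.126·(-8.4) = -1.0584
  sulphur-dioxide contribution → 0.1636 μm/a
  chloride contribution → 0.377 μm/a
  ⇒ r_corr(copper) = 0.5407 μm/a
  mass loss = 0.5407 μm/a × 8.96 g/cm³ = 4.844 g·m⁻²·a⁻¹
zinc: T≤10 °C ⇒ hinge +0.038·(1.6−10) = -0.3192
  sulphur-dioxide contribution → 0.8664 μm/a
  chloride contribution → 0.7115 μm/a
  ⇒ r_corr(zinc) = 1.578 μm/a
  mass loss = 1.578 μm/a × 7.14 g/cm³ = 11.27 g·m⁻²·a⁻¹
Ordering by g·m⁻²·a⁻¹: zinc (11.3) > copper (4.84)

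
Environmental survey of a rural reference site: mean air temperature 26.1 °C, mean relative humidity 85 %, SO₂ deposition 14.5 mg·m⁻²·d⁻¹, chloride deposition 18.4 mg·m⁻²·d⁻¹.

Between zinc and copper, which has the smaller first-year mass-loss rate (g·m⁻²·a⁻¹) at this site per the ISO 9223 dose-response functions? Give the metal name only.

zinc: T>10 °C ⇒ hinge -0.071·(26.1−10) = -1.1431
  sulphur-dioxide contribution → 0.6656 μm/a
  chloride contribution → 1.67 μm/a
  total first-year rate 2.336 μm/a
  mass loss = 2.336 μm/a × 7.14 g/cm³ = 16.68 g·m⁻²·a⁻¹
copper: f(T) = -0.080·(T−10) [T>10 °C] = -1.2880
  sulphur-dioxide contribution → 0.4414 μm/a
  chloride contribution → 1.724 μm/a
  ⇒ r_corr(copper) = 2.166 μm/a
  mass loss = 2.166 μm/a × 8.96 g/cm³ = 19.4 g·m⁻²·a⁻¹
Ordering by g·m⁻²·a⁻¹: copper (19.4) > zinc (16.7)

zinc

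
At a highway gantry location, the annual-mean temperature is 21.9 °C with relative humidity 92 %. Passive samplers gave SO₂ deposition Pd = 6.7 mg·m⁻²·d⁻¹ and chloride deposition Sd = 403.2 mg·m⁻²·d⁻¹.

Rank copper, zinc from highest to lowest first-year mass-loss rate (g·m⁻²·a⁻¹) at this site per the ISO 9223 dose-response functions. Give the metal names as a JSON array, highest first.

copper: temperature factor f = -0.080·(11.9) = -0.9520
  Pd branch = 0.0053·Pd^0.26·e^(0.059·RH+f) = 0.7638 μm/a
  Cl⁻ term: 0.01025·403.2^0.27·exp(0.036·92+0.049·21.9) = 4.156
  r_corr = 0.7638 + 4.156 = 4.919 μm/a
  mass loss = 4.919 μm/a × 8.96 g/cm³ = 44.08 g·m⁻²·a⁻¹
zinc: T>10 °C ⇒ hinge -0.071·(21.9−10) = -0.8449
  SO₂ term: 0.0129·6.7^0.44·exp(0.046·92-0.8449) = 0.8812
  Cl⁻ term: 0.0175·403.2^0.57·exp(0.008·92+0.085·21.9) = 7.182
  r_corr = 0.8812 + 7.182 = 8.063 μm/a
  mass loss = 8.063 μm/a × 7.14 g/cm³ = 57.57 g·m⁻²·a⁻¹
Ordering by g·m⁻²·a⁻¹: zinc (57.6) > copper (44.1)

["zinc", "copper"]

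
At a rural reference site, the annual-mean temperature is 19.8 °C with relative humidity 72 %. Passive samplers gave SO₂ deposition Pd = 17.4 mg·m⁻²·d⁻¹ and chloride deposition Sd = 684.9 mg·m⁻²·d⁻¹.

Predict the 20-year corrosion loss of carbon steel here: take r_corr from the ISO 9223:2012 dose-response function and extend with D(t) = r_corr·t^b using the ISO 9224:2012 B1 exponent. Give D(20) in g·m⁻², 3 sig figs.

carbon steel: temperature factor f = -0.054·(9.8) = -0.5292
  sulphur-dioxide contribution → 19.44 μm/a
  chloride contribution → 138.8 μm/a
  total first-year rate 158.3 μm/a
Long-term exponent b (ISO 9224 Table 2, B1) = 0.523
  D(20) = 158.3 × 20^0.523 = 158.3 × 4.791 = 758.4 μm
  Mass loss = 758.4 μm × 7.85 g/cm³ = 5953 g·m⁻²

D(20) = 5.95e+03 g·m⁻²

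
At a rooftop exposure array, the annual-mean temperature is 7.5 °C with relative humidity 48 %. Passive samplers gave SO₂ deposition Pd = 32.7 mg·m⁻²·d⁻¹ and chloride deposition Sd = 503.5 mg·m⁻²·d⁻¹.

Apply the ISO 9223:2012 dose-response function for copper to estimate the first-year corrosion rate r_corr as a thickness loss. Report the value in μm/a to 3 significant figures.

copper: T≤10 °C ⇒ hinge +0.126·(7.5−10) = -0.3150
  sulphur-dioxide contribution → 0.1626 μm/a
  chloride contribution → 0.447 μm/a
  total first-year rate 0.6096 μm/a

r_corr = 0.610 μm/a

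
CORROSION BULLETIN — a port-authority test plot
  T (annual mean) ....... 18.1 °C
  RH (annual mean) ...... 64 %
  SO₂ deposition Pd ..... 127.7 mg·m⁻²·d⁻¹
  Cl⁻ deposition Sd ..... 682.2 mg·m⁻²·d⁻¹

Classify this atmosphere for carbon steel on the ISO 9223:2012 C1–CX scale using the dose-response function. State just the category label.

C5

carbon steel: f(T) = -0.054·(T−10) [T>10 °C] = -0.4374
  Pd branch = 1.77·Pd^0.52·e^(0.02·RH+f) = 51.18 μm/a
  Sd branch = 0.102·Sd^0.62·e^(0.033·RH+0.04·T) = 99.38 μm/a
  sum: 51.18 + 99.38 → r_corr = 150.6 μm/a
Category bounds: 80…200 μm/a bracket r_corr ⇒ C5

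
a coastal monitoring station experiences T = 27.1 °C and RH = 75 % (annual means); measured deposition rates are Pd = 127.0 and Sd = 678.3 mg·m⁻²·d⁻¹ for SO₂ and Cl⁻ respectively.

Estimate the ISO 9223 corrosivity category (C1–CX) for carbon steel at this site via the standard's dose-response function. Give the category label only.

carbon steel: f(T) = -0.054·(T−10) [T>10 °C] = -0.9234
  Pd branch = 1.77·Pd^0.52·e^(0.02·RH+f) = 39.12 μm/a
  Sd branch = 0.102·Sd^0.62·e^(0.033·RH+0.04·T) = 204 μm/a
  r_corr = 39.12 + 204 = 243.2 μm/a
243 μm/a falls in (200, 700] for carbon steel → category CX

CX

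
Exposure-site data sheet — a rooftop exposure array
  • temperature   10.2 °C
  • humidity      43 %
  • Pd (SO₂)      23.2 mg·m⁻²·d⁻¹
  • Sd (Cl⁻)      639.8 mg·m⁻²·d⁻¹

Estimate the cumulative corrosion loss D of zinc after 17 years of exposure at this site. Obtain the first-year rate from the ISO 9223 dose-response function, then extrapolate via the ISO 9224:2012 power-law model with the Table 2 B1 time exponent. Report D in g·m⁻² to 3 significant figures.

zinc: f(T) = -0.071·(T−10) [T>10 °C] = -0.0142
  sulphur-dioxide contribution → 0.3667 μm/a
  chloride contribution → 2.336 μm/a
  total first-year rate 2.702 μm/a
ISO 9224: D(t) = r_corr · t^b with b = 0.813 (zinc, B1)
  D(17) = 2.702 × 17^0.813 = 2.702 × 10.01 = 27.05 μm
  Mass loss = 27.05 μm × 7.14 g/cm³ = 193.1 g·m⁻²

D(17) = 193 g·m⁻²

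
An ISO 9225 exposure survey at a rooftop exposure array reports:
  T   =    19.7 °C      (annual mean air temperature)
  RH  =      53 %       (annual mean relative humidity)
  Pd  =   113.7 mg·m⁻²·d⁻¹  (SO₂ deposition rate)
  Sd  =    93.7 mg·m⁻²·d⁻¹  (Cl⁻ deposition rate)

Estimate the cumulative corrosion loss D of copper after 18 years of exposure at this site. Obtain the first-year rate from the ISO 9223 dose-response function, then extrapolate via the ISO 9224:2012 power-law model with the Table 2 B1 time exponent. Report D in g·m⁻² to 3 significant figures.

copper: f(T) = -0.080·(T−10) [T>10 °C] = -0.7760
  sulphur-dioxide contribution → 0.1905 μm/a
  chloride contribution → 0.6179 μm/a
  total first-year rate 0.8084 μm/a
ISO 9224: D(t) = r_corr · t^b with b = 0.667 (copper, B1)
  D(18) = 0.8084 × 18^0.667 = 0.8084 × 6.875 = 5.558 μm
  Mass loss = 5.558 μm × 8.96 g/cm³ = 49.8 g·m⁻²

D(18) = 49.8 g·m⁻²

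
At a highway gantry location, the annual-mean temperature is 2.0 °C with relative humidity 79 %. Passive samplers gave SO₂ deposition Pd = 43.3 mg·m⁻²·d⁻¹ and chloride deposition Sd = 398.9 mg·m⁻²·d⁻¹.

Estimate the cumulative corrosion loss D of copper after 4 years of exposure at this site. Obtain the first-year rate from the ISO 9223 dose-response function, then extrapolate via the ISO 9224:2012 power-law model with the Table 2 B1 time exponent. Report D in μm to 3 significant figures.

copper: f(T) = +0.126·(T−10) [T≤10 °C] = -1.0080
  sulphur-dioxide contribution → 0.5448 μm/a
  chloride contribution → 0.9787 μm/a
  ⇒ r_corr(copper) = 1.524 μm/a
Long-term exponent b (ISO 9224 Table 2, B1) = 0.667
  D(4) = 1.524 × 4^0.667 = 1.524 × 2.521 = 3.841 μm

D(4) = 3.84 μm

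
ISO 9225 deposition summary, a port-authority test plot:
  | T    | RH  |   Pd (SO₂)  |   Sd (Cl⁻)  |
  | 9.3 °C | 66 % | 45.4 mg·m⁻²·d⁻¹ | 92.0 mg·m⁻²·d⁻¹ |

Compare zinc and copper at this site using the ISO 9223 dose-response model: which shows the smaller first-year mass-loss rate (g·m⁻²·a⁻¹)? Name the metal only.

copper

zinc: T≤10 °C ⇒ hinge +0.038·(9.3−10) = -0.0266
  Pd branch = 0.0129·Pd^0.44·e^(0.046·RH+f) = 1.402 μm/a
  Cl⁻ term: 0.0175·92.0^0.57·exp(0.008·66+0.085·9.3) = 0.861
  sum: 1.402 + 0.861 → r_corr = 2.263 μm/a
  mass loss = 2.263 μm/a × 7.14 g/cm³ = 16.16 g·m⁻²·a⁻¹
copper: T≤10 °C ⇒ hinge +0.126·(9.3−10) = -0.0882
  SO₂ term: 0.0053·45.4^0.26·exp(0.059·66-0.0882) = 0.6426
  Cl⁻ term: 0.01025·92.0^0.27·exp(0.036·66+0.049·9.3) = 0.5898
  r_corr = 0.6426 + 0.5898 = 1.232 μm/a
  mass loss = 1.232 μm/a × 8.96 g/cm³ = 11.04 g·m⁻²·a⁻¹
Ordering by g·m⁻²·a⁻¹: zinc (16.2) > copper (11)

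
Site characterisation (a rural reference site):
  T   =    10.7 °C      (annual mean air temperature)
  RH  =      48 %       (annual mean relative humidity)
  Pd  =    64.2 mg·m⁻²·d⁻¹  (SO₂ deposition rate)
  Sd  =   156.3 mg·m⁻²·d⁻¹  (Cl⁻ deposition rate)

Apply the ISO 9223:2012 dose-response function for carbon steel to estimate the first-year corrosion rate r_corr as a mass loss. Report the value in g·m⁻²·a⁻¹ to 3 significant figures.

r_corr = 442 g·m⁻²·a⁻¹

carbon steel: f(T) = -0.054·(T−10) [T>10 °C] = -0.0378
  sulphur-dioxide contribution → 38.76 μm/a
  chloride contribution → 17.48 μm/a
  total first-year rate 56.25 μm/a
Convert to mass loss: 56.25 μm/a × 7.85 g/cm³ = 441.5 g·m⁻²·a⁻¹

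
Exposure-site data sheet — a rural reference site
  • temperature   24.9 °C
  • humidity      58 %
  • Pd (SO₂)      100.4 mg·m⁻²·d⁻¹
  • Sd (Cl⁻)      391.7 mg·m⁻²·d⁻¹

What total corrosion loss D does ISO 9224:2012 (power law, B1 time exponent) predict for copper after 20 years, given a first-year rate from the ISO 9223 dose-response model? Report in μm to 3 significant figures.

copper: temperature factor f = -0.080·(14.9) = -1.1920
  sulphur-dioxide contribution → 0.1634 μm/a
  chloride contribution → 1.404 μm/a
  ⇒ r_corr(copper) = 1.568 μm/a
ISO 9224: D(t) = r_corr · t^b with b = 0.667 (copper, B1)
  D(20) = 1.568 × 20^0.667 = 1.568 × 7.375 = 11.56 μm

D(20) = 11.6 μm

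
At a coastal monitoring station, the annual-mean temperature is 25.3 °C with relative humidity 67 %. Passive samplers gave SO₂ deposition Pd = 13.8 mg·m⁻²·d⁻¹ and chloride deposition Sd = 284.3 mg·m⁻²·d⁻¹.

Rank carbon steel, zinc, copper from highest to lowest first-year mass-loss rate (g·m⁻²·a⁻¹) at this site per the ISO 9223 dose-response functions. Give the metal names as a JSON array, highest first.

["carbon steel", "zinc", "copper"]

carbon steel: f(T) = -0.054·(T−10) [T>10 °C] = -0.8262
  sulphur-dioxide contribution → 11.58 μm/a
  chloride contribution → 85.05 μm/a
  ⇒ r_corr(carbon steel) = 96.63 μm/a
  mass loss = 96.63 μm/a × 7.85 g/cm³ = 758.6 g·m⁻²·a⁻¹
zinc: T>10 °C ⇒ hinge -0.071·(25.3−10) = -1.0863
  sulphur-dioxide contribution → 0.3012 μm/a
  chloride contribution → 6.433 μm/a
  total first-year rate 6.734 μm/a
  mass loss = 6.734 μm/a × 7.14 g/cm³ = 48.08 g·m⁻²·a⁻¹
copper: f(T) = -0.080·(T−10) [T>10 °C] = -1.2240
  sulphur-dioxide contribution → 0.1606 μm/a
  chloride contribution → 1.816 μm/a
  ⇒ r_corr(copper) = 1.977 μm/a
  mass loss = 1.977 μm/a × 8.96 g/cm³ = 17.71 g·m⁻²·a⁻¹
Ordering by g·m⁻²·a⁻¹: carbon steel (759) > zinc (48.1) > copper (17.7)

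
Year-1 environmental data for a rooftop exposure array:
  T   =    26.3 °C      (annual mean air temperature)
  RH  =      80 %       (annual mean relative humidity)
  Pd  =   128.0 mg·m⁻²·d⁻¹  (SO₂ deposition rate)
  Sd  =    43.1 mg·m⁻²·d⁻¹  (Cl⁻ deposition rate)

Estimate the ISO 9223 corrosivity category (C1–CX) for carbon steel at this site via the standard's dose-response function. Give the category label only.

carbon steel: f(T) = -0.054·(T−10) [T>10 °C] = -0.8802
  Pd branch = 1.77·Pd^0.52·e^(0.02·RH+f) = 45.32 μm/a
  Cl⁻ term: 0.102·43.1^0.62·exp(0.033·80+0.04·26.3) = 42.21
  sum: 45.32 + 42.21 → r_corr = 87.53 μm/a
ISO 9223 Table 2 (carbon steel): 80 < 87.5 ≤ 200 μm/a ⇒ C5

C5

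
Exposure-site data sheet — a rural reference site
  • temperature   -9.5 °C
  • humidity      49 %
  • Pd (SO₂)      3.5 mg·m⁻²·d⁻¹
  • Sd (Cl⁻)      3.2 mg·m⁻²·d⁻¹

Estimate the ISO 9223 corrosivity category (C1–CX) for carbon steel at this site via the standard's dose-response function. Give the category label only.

carbon steel: T≤10 °C ⇒ hinge +0.150·(-9.5−10) = -2.9250
  SO₂ term: 1.77·3.5^0.52·exp(0.02·49-2.9250) = 0.4855
  Sd branch = 0.102·Sd^0.62·e^(0.033·RH+0.04·T) = 0.7228 μm/a
  r_corr = 0.4855 + 0.7228 = 1.208 μm/a
ISO 9223 Table 2 (carbon steel): 0 < 1.21 ≤ 1.3 μm/a ⇒ C1

C1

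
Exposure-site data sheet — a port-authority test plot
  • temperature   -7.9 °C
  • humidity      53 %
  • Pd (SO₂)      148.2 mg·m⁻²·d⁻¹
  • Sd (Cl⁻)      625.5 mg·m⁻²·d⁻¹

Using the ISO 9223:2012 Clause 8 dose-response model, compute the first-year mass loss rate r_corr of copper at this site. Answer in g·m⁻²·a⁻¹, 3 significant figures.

r_corr = 2.81 g·m⁻²·a⁻¹

copper: temperature factor f = +0.126·(-17.9) = -2.2554
  sulphur-dioxide contribution → 0.04648 μm/a
  chloride contribution → 0.2668 μm/a
  total first-year rate 0.3133 μm/a
Convert to mass loss: 0.3133 μm/a × 8.96 g/cm³ = 2.807 g·m⁻²·a⁻¹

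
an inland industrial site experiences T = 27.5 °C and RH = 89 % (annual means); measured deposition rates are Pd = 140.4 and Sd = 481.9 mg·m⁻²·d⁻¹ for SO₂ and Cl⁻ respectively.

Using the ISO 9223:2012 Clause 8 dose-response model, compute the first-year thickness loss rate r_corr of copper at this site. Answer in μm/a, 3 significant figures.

copper: f(T) = -0.080·(T−10) [T>10 °C] = -1.4000
  SO₂ term: 0.0053·140.4^0.26·exp(0.059·89-1.4000) = 0.9017
  Sd branch = 0.01025·Sd^0.27·e^(0.036·RH+0.049·T) = 5.15 μm/a
  sum: 0.9017 + 5.15 → r_corr = 6.052 μm/a

r_corr = 6.05 μm/a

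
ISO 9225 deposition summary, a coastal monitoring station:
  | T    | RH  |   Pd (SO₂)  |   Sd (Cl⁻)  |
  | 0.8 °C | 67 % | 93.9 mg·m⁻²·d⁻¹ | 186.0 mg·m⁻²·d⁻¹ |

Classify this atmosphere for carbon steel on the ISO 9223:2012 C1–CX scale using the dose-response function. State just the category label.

C3

carbon steel: f(T) = +0.150·(T−10) [T≤10 °C] = -1.3800
  Pd branch = 1.77·Pd^0.52·e^(0.02·RH+f) = 18.05 μm/a
  Cl⁻ term: 0.102·186.0^0.62·exp(0.033·67+0.04·0.8) = 24.54
  sum: 18.05 + 24.54 → r_corr = 42.58 μm/a
ISO 9223 Table 2 (carbon steel): 25 < 42.6 ≤ 50 μm/a ⇒ C3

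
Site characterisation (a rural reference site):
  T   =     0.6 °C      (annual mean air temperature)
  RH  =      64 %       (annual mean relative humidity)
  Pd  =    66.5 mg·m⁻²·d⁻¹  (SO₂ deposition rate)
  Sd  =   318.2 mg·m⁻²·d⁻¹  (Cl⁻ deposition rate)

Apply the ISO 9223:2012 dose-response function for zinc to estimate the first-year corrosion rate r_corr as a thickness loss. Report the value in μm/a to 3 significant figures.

r_corr = 1.91 μm/a

zinc: temperature factor f = +0.038·(-9.4) = -0.3572
  SO₂ term: 0.0129·66.5^0.44·exp(0.046·64-0.3572) = 1.087
  Cl⁻ term: 0.0175·318.2^0.57·exp(0.008·64+0.085·0.6) = 0.8205
  sum: 1.087 + 0.8205 → r_corr = 1.907 μm/a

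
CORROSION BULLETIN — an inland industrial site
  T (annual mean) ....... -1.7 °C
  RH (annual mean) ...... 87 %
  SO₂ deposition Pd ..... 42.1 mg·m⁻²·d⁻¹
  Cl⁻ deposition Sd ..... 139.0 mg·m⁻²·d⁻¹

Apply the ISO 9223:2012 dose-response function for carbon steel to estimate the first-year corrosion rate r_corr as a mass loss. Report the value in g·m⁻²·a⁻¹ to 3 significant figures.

r_corr = 377 g·m⁻²·a⁻¹

carbon steel: f(T) = +0.150·(T−10) [T≤10 °C] = -1.7550
  SO₂ term: 1.77·42.1^0.52·exp(0.02·87-1.7550) = 12.19
  Sd branch = 0.102·Sd^0.62·e^(0.033·RH+0.04·T) = 35.86 μm/a
  sum: 12.19 + 35.86 → r_corr = 48.05 μm/a
Convert to mass loss: 48.05 μm/a × 7.85 g/cm³ = 377.2 g·m⁻²·a⁻¹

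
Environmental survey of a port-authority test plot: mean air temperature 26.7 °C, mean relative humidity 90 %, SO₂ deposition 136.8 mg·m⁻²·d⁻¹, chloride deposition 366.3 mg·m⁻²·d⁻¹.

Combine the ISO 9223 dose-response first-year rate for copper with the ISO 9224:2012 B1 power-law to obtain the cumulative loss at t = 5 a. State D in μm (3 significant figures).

copper: f(T) = -0.080·(T−10) [T>10 °C] = -1.3360
  SO₂ term: 0.0053·136.8^0.26·exp(0.059·90-1.3360) = 1.013
  Cl⁻ term: 0.01025·366.3^0.27·exp(0.036·90+0.049·26.7) = 4.767
  sum: 1.013 + 4.767 → r_corr = 5.78 μm/a
ISO 9224: D(t) = r_corr · t^b with b = 0.667 (copper, B1)
  D(5) = 5.78 × 5^0.667 = 5.78 × 2.926 = 16.91 μm

D(5) = 16.9 μm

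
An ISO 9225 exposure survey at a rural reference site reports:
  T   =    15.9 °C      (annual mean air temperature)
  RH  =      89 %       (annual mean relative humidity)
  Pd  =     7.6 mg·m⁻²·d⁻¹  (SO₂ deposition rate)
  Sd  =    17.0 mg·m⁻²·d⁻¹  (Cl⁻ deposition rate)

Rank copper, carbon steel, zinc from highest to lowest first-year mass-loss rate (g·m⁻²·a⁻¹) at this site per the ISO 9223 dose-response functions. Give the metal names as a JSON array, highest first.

copper: T>10 °C ⇒ hinge -0.080·(15.9−10) = -0.4720
  SO₂ term: 0.0053·7.6^0.26·exp(0.059·89-0.4720) = 1.069
  Cl⁻ term: 0.01025·17.0^0.27·exp(0.036·89+0.049·15.9) = 1.182
  sum: 1.069 + 1.182 → r_corr = 2.251 μm/a
  mass loss = 2.251 μm/a × 8.96 g/cm³ = 20.17 g·m⁻²·a⁻¹
carbon steel: T>10 °C ⇒ hinge -0.054·(15.9−10) = -0.3186
  Pd branch = 1.77·Pd^0.52·e^(0.02·RH+f) = 21.91 μm/a
  Sd branch = 0.102·Sd^0.62·e^(0.033·RH+0.04·T) = 21.05 μm/a
  sum: 21.91 + 21.05 → r_corr = 42.96 μm/a
  mass loss = 42.96 μm/a × 7.85 g/cm³ = 337.2 g·m⁻²·a⁻¹
zinc: temperature factor f = -0.071·(5.9) = -0.4189
  SO₂ term: 0.0129·7.6^0.44·exp(0.046·89-0.4189) = 1.242
  Cl⁻ term: 0.0175·17.0^0.57·exp(0.008·89+0.085·15.9) = 0.6927
  sum: 1.242 + 0.6927 → r_corr = 1.935 μm/a
  mass loss = 1.935 μm/a × 7.14 g/cm³ = 13.82 g·m⁻²·a⁻¹
Ordering by g·m⁻²·a⁻¹: carbon steel (337) > copper (20.2) > zinc (13.8)

["carbon steel", "copper", "zinc"]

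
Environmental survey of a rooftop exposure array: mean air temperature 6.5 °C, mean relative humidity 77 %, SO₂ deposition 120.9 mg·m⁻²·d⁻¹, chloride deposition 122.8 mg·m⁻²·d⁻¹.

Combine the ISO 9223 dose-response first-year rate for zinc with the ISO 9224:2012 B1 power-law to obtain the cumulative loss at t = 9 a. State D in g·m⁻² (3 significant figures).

zinc: temperature factor f = +0.038·(-3.5) = -0.1330
  sulphur-dioxide contribution → 3.216 μm/a
  chloride contribution → 0.8737 μm/a
  ⇒ r_corr(zinc) = 4.09 μm/a
ISO 9224: D(t) = r_corr · t^b with b = 0.813 (zinc, B1)
  D(9) = 4.09 × 9^0.813 = 4.09 × 5.968 = 24.41 μm
  Mass loss = 24.41 μm × 7.14 g/cm³ = 174.3 g·m⁻²

D(9) = 174 g·m⁻²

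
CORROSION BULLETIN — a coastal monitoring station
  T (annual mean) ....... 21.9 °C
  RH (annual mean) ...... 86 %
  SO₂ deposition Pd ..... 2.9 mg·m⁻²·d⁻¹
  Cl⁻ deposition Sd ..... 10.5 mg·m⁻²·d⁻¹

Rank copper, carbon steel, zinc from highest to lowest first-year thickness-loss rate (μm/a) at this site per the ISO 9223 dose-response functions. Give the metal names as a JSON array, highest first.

["carbon steel", "copper", "zinc"]

copper: f(T) = -0.080·(T−10) [T>10 °C] = -0.9520
  Pd branch = 0.0053·Pd^0.26·e^(0.059·RH+f) = 0.4312 μm/a
  Cl⁻ term: 0.01025·10.5^0.27·exp(0.036·86+0.049·21.9) = 1.25
  sum: 0.4312 + 1.25 → r_corr = 1.682 μm/a
carbon steel: T>10 °C ⇒ hinge -0.054·(21.9−10) = -0.6426
  SO₂ term: 1.77·2.9^0.52·exp(0.02·86-0.6426) = 9.043
  Cl⁻ term: 0.102·10.5^0.62·exp(0.033·86+0.04·21.9) = 17.98
  r_corr = 9.043 + 17.98 = 27.02 μm/a
zinc: T>10 °C ⇒ hinge -0.071·(21.9−10) = -0.8449
  Pd branch = 0.0129·Pd^0.44·e^(0.046·RH+f) = 0.4626 μm/a
  Cl⁻ term: 0.0175·10.5^0.57·exp(0.008·86+0.085·21.9) = 0.8558
  r_corr = 0.4626 + 0.8558 = 1.318 μm/a
Ordering by μm/a: carbon steel (27) > copper (1.68) > zinc (1.32)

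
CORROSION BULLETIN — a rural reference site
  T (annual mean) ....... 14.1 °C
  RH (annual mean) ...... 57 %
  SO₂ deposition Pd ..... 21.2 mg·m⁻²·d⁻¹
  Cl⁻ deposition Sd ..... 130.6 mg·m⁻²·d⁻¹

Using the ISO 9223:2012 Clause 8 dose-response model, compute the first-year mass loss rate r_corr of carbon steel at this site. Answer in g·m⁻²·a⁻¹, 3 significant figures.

r_corr = 360 g·m⁻²·a⁻¹

carbon steel: f(T) = -0.054·(T−10) [T>10 °C] = -0.2214
  Pd branch = 1.77·Pd^0.52·e^(0.02·RH+f) = 21.71 μm/a
  Sd branch = 0.102·Sd^0.62·e^(0.033·RH+0.04·T) = 24.12 μm/a
  sum: 21.71 + 24.12 → r_corr = 45.83 μm/a
Convert to mass loss: 45.83 μm/a × 7.85 g/cm³ = 359.7 g·m⁻²·a⁻¹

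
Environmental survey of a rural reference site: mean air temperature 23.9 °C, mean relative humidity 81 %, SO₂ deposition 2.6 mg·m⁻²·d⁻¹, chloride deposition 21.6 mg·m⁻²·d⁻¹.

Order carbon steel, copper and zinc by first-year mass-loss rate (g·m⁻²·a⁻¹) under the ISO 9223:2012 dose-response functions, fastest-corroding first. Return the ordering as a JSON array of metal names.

["carbon steel", "copper", "zinc"]

carbon steel: f(T) = -0.054·(T−10) [T>10 °C] = -0.7506
  Pd branch = 1.77·Pd^0.52·e^(0.02·RH+f) = 6.94 μm/a
  Sd branch = 0.102·Sd^0.62·e^(0.033·RH+0.04·T) = 25.82 μm/a
  r_corr = 6.94 + 25.82 = 32.76 μm/a
  mass loss = 32.76 μm/a × 7.85 g/cm³ = 257.2 g·m⁻²·a⁻¹
copper: f(T) = -0.080·(T−10) [T>10 °C] = -1.1120
  SO₂ term: 0.0053·2.6^0.26·exp(0.059·81-1.1120) = 0.2659
  Sd branch = 0.01025·Sd^0.27·e^(0.036·RH+0.049·T) = 1.4 μm/a
  r_corr = 0.2659 + 1.4 = 1.666 μm/a
  mass loss = 1.666 μm/a × 8.96 g/cm³ = 14.92 g·m⁻²·a⁻¹
zinc: T>10 °C ⇒ hinge -0.071·(23.9−10) = -0.9869
  SO₂ term: 0.0129·2.6^0.44·exp(0.046·81-0.9869) = 0.3039
  Sd branch = 0.0175·Sd^0.57·e^(0.008·RH+0.085·T) = 1.47 μm/a
  r_corr = 0.3039 + 1.47 = 1.774 μm/a
  mass loss = 1.774 μm/a × 7.14 g/cm³ = 12.67 g·m⁻²·a⁻¹
Ordering by g·m⁻²·a⁻¹: carbon steel (257) > copper (14.9) > zinc (12.7)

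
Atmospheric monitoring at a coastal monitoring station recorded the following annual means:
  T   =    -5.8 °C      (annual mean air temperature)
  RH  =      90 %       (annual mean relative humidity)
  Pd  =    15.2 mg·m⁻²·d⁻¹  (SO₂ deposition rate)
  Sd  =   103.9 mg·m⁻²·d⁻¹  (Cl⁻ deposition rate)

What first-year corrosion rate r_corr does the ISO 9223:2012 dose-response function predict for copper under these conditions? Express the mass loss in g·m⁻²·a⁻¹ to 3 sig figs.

copper: f(T) = +0.126·(T−10) [T≤10 °C] = -1.9908
  SO₂ term: 0.0053·15.2^0.26·exp(0.059·90-1.9908) = 0.2972
  Sd branch = 0.01025·Sd^0.27·e^(0.036·RH+0.049·T) = 0.6901 μm/a
  r_corr = 0.2972 + 0.6901 = 0.9873 μm/a
Convert to mass loss: 0.9873 μm/a × 8.96 g/cm³ = 8.846 g·m⁻²·a⁻¹

r_corr = 8.85 g·m⁻²·a⁻¹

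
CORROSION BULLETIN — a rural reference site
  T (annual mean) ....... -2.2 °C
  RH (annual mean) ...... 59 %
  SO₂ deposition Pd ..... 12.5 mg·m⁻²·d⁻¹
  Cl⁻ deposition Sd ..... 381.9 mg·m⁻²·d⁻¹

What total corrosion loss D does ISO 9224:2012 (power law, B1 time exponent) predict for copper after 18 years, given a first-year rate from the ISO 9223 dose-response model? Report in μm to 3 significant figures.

copper: T≤10 °C ⇒ hinge +0.126·(-2.2−10) = -1.5372
  SO₂ term: 0.0053·12.5^0.26·exp(0.059·59-1.5372) = 0.07139
  Cl⁻ term: 0.01025·381.9^0.27·exp(0.036·59+0.049·-2.2) = 0.3832
  sum: 0.07139 + 0.3832 → r_corr = 0.4546 μm/a
Long-term exponent b (ISO 9224 Table 2, B1) = 0.667
  D(18) = 0.4546 × 18^0.667 = 0.4546 × 6.875 = 3.126 μm

D(18) = 3.13 μm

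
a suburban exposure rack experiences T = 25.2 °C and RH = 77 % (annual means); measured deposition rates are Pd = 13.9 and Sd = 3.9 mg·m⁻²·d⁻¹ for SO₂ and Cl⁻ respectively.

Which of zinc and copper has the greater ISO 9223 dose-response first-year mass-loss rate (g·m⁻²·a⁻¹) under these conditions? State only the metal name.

copper

zinc: f(T) = -0.071·(T−10) [T>10 °C] = -1.0792
  Pd branch = 0.0129·Pd^0.44·e^(0.046·RH+f) = 0.4821 μm/a
  Sd branch = 0.0175·Sd^0.57·e^(0.008·RH+0.085·T) = 0.5994 μm/a
  sum: 0.4821 + 0.5994 → r_corr = 1.081 μm/a
  mass loss = 1.081 μm/a × 7.14 g/cm³ = 7.722 g·m⁻²·a⁻¹
copper: f(T) = -0.080·(T−10) [T>10 °C] = -1.2160
  SO₂ term: 0.0053·13.9^0.26·exp(0.059·77-1.2160) = 0.2927
  Cl⁻ term: 0.01025·3.9^0.27·exp(0.036·77+0.049·25.2) = 0.8137
  sum: 0.2927 + 0.8137 → r_corr = 1.106 μm/a
  mass loss = 1.106 μm/a × 8.96 g/cm³ = 9.913 g·m⁻²·a⁻¹
Ordering by g·m⁻²·a⁻¹: copper (9.91) > zinc (7.72)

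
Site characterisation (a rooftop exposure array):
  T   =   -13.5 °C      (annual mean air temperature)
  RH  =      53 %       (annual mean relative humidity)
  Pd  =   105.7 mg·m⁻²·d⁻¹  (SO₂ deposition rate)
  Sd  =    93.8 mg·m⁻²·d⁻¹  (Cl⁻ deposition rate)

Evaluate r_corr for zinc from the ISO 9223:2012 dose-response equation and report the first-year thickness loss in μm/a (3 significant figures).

r_corr = 0.583 μm/a

zinc: f(T) = +0.038·(T−10) [T≤10 °C] = -0.8930
  Pd branch = 0.0129·Pd^0.44·e^(0.046·RH+f) = 0.4701 μm/a
  Cl⁻ term: 0.0175·93.8^0.57·exp(0.008·53+0.085·-13.5) = 0.113
  sum: 0.4701 + 0.113 → r_corr = 0.5831 μm/a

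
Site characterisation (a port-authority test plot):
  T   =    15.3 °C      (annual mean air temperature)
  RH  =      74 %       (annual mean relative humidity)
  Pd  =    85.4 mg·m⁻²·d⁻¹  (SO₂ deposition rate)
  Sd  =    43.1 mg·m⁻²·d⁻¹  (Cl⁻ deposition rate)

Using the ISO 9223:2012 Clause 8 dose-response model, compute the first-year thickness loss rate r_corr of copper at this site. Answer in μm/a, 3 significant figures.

r_corr = 1.73 μm/a

copper: f(T) = -0.080·(T−10) [T>10 °C] = -0.4240
  SO₂ term: 0.0053·85.4^0.26·exp(0.059·74-0.4240) = 0.8678
  Sd branch = 0.01025·Sd^0.27·e^(0.036·RH+0.049·T) = 0.8602 μm/a
  r_corr = 0.8678 + 0.8602 = 1.728 μm/a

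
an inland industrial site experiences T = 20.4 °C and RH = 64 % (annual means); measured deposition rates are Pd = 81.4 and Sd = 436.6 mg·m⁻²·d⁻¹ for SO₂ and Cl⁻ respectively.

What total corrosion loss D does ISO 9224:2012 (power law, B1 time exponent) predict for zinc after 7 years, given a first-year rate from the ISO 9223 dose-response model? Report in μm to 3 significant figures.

zinc: f(T) = -0.071·(T−10) [T>10 °C] = -0.7384
  SO₂ term: 0.0129·81.4^0.44·exp(0.046·64-0.7384) = 0.8112
  Cl⁻ term: 0.0175·436.6^0.57·exp(0.008·64+0.085·20.4) = 5.288
  sum: 0.8112 + 5.288 → r_corr = 6.099 μm/a
Long-term exponent b (ISO 9224 Table 2, B1) = 0.813
  D(7) = 6.099 × 7^0.813 = 6.099 × 4.865 = 29.67 μm

D(7) = 29.7 μm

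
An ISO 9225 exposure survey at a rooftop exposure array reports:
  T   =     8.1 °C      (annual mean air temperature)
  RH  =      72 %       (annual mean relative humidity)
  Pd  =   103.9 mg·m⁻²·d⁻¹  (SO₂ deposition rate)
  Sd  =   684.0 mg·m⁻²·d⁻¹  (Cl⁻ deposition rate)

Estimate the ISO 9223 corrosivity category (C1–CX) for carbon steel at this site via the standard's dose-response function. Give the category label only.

carbon steel: f(T) = +0.150·(T−10) [T≤10 °C] = -0.2850
  Pd branch = 1.77·Pd^0.52·e^(0.02·RH+f) = 62.84 μm/a
  Cl⁻ term: 0.102·684.0^0.62·exp(0.033·72+0.04·8.1) = 86.88
  r_corr = 62.84 + 86.88 = 149.7 μm/a
ISO 9223 Table 2 (carbon steel): 80 < 150 ≤ 200 μm/a ⇒ C5

C5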